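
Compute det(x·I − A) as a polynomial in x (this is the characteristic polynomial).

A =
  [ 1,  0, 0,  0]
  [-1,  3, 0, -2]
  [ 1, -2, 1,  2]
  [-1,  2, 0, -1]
x^4 - 4*x^3 + 6*x^2 - 4*x + 1

Expanding det(x·I − A) (e.g. by cofactor expansion or by noting that A is similar to its Jordan form J, which has the same characteristic polynomial as A) gives
  χ_A(x) = x^4 - 4*x^3 + 6*x^2 - 4*x + 1
which factors as (x - 1)^4. The eigenvalues (with algebraic multiplicities) are λ = 1 with multiplicity 4.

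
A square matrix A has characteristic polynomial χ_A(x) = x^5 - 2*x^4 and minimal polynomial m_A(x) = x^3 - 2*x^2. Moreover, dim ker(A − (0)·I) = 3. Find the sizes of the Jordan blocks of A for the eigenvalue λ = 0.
Block sizes for λ = 0: [2, 1, 1]

Step 1 — from the characteristic polynomial, algebraic multiplicity of λ = 0 is 4. From dim ker(A − (0)·I) = 3, there are exactly 3 Jordan blocks for λ = 0.
Step 2 — from the minimal polynomial, the factor (x − 0)^2 tells us the largest block for λ = 0 has size 2.
Step 3 — with total size 4, 3 blocks, and largest block 2, the block sizes (in nonincreasing order) are [2, 1, 1].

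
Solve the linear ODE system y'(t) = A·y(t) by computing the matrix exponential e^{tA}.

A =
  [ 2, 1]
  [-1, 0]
e^{tA} =
  [t*exp(t) + exp(t), t*exp(t)]
  [-t*exp(t), -t*exp(t) + exp(t)]

Strategy: write A = P · J · P⁻¹ where J is a Jordan canonical form, so e^{tA} = P · e^{tJ} · P⁻¹, and e^{tJ} can be computed block-by-block.

A has Jordan form
J =
  [1, 1]
  [0, 1]
(up to reordering of blocks).

Per-block formulas:
  For a 2×2 Jordan block J_2(1): exp(t · J_2(1)) = e^(1t)·(I + t·N), where N is the 2×2 nilpotent shift.

After assembling e^{tJ} and conjugating by P, we get:

e^{tA} =
  [t*exp(t) + exp(t), t*exp(t)]
  [-t*exp(t), -t*exp(t) + exp(t)]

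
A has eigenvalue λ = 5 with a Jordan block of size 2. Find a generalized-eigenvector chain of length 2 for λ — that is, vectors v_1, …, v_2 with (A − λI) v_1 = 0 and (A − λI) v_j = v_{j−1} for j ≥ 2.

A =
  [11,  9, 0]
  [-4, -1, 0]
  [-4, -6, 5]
A Jordan chain for λ = 5 of length 2:
v_1 = (6, -4, -4)ᵀ
v_2 = (1, 0, 0)ᵀ

Let N = A − (5)·I. We want v_2 with N^2 v_2 = 0 but N^1 v_2 ≠ 0; then v_{j-1} := N · v_j for j = 2, …, 2.

Pick v_2 = (1, 0, 0)ᵀ.
Then v_1 = N · v_2 = (6, -4, -4)ᵀ.

Sanity check: (A − (5)·I) v_1 = (0, 0, 0)ᵀ = 0. ✓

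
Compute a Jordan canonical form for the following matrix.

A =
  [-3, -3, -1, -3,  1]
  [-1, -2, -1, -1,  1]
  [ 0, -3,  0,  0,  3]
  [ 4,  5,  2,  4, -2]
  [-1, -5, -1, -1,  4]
J_3(0) ⊕ J_1(0) ⊕ J_1(3)

The characteristic polynomial is
  det(x·I − A) = x^5 - 3*x^4 = x^4*(x - 3)

Eigenvalues and multiplicities (the geometric multiplicity of λ is n − rank(A − λI), which equals the number of Jordan blocks for λ):
  λ = 0: algebraic multiplicity = 4, geometric multiplicity = 2
  λ = 3: algebraic multiplicity = 1, geometric multiplicity = 1

Determining the block sizes for each eigenvalue:
  λ = 0: with am = 4 and gm = 2, the partition is not yet determined (e.g. several partitions of 4 into 2 parts exist). Let N = A − (0)·I. Computing rank(N^1) = 3, rank(N^2) = 2, rank(N^3) = 1; the number of blocks of size ≥ j is rank(N^{j−1}) − rank(N^j), giving [2, 1, 1]. So we have 1 block(s) of size 3, 1 block(s) of size 1 → block sizes [3, 1]
  λ = 3: one block (gm = 1), so the single block has size am = 1 → block sizes [1]

Assembling the blocks gives a Jordan form
J =
  [0, 1, 0, 0, 0]
  [0, 0, 1, 0, 0]
  [0, 0, 0, 0, 0]
  [0, 0, 0, 0, 0]
  [0, 0, 0, 0, 3]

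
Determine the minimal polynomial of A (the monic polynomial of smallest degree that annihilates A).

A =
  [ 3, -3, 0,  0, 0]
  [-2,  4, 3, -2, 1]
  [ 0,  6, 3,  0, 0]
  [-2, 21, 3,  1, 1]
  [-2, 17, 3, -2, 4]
x^3 - 9*x^2 + 27*x - 27

The characteristic polynomial is χ_A(x) = (x - 3)^5, so the eigenvalues are known. The minimal polynomial is
  m_A(x) = Π_λ (x − λ)^{k_λ}
where k_λ is the size of the *largest* Jordan block for λ (equivalently, the smallest k with (A − λI)^k v = 0 for every generalised eigenvector v of λ).

  λ = 3: largest Jordan block has size 3, contributing (x − 3)^3

So m_A(x) = (x - 3)^3 = x^3 - 9*x^2 + 27*x - 27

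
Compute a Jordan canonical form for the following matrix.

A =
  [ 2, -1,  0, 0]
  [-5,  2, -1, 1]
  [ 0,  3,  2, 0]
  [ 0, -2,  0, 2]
J_3(2) ⊕ J_1(2)

The characteristic polynomial is
  det(x·I − A) = x^4 - 8*x^3 + 24*x^2 - 32*x + 16 = (x - 2)^4

Eigenvalues and multiplicities (the geometric multiplicity of λ is n − rank(A − λI), which equals the number of Jordan blocks for λ):
  λ = 2: algebraic multiplicity = 4, geometric multiplicity = 2

Determining the block sizes for each eigenvalue:
  λ = 2: with am = 4 and gm = 2, the partition is not yet determined (e.g. several partitions of 4 into 2 parts exist). Let N = A − (2)·I. Computing rank(N^1) = 2, rank(N^2) = 1, rank(N^3) = 0; the number of blocks of size ≥ j is rank(N^{j−1}) − rank(N^j), giving [2, 1, 1]. So we have 1 block(s) of size 3, 1 block(s) of size 1 → block sizes [3, 1]

Assembling the blocks gives a Jordan form
J =
  [2, 1, 0, 0]
  [0, 2, 1, 0]
  [0, 0, 2, 0]
  [0, 0, 0, 2]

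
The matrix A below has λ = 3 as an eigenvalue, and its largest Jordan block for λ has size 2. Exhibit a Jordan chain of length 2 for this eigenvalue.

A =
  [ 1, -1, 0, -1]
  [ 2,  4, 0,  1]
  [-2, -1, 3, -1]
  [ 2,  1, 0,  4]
A Jordan chain for λ = 3 of length 2:
v_1 = (-2, 2, -2, 2)ᵀ
v_2 = (1, 0, 0, 0)ᵀ

Let N = A − (3)·I. We want v_2 with N^2 v_2 = 0 but N^1 v_2 ≠ 0; then v_{j-1} := N · v_j for j = 2, …, 2.

Pick v_2 = (1, 0, 0, 0)ᵀ.
Then v_1 = N · v_2 = (-2, 2, -2, 2)ᵀ.

Sanity check: (A − (3)·I) v_1 = (0, 0, 0, 0)ᵀ = 0. ✓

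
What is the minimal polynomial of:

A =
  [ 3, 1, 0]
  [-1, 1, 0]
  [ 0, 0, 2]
x^2 - 4*x + 4

The characteristic polynomial is χ_A(x) = (x - 2)^3, so the eigenvalues are known. The minimal polynomial is
  m_A(x) = Π_λ (x − λ)^{k_λ}
where k_λ is the size of the *largest* Jordan block for λ (equivalently, the smallest k with (A − λI)^k v = 0 for every generalised eigenvector v of λ).

  λ = 2: largest Jordan block has size 2, contributing (x − 2)^2

So m_A(x) = (x - 2)^2 = x^2 - 4*x + 4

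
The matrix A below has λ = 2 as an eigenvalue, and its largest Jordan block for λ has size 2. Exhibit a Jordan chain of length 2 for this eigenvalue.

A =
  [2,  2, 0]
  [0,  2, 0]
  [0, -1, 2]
A Jordan chain for λ = 2 of length 2:
v_1 = (2, 0, -1)ᵀ
v_2 = (0, 1, 0)ᵀ

Let N = A − (2)·I. We want v_2 with N^2 v_2 = 0 but N^1 v_2 ≠ 0; then v_{j-1} := N · v_j for j = 2, …, 2.

Pick v_2 = (0, 1, 0)ᵀ.
Then v_1 = N · v_2 = (2, 0, -1)ᵀ.

Sanity check: (A − (2)·I) v_1 = (0, 0, 0)ᵀ = 0. ✓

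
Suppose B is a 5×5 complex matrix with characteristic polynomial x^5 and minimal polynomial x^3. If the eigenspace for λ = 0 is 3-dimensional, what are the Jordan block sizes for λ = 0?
Block sizes for λ = 0: [3, 1, 1]

Step 1 — from the characteristic polynomial, algebraic multiplicity of λ = 0 is 5. From dim ker(B − (0)·I) = 3, there are exactly 3 Jordan blocks for λ = 0.
Step 2 — from the minimal polynomial, the factor (x − 0)^3 tells us the largest block for λ = 0 has size 3.
Step 3 — with total size 5, 3 blocks, and largest block 3, the block sizes (in nonincreasing order) are [3, 1, 1].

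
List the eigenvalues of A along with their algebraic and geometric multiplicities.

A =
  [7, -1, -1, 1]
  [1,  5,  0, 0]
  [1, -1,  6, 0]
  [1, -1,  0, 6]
λ = 6: alg = 4, geom = 2

Step 1 — factor the characteristic polynomial to read off the algebraic multiplicities:
  χ_A(x) = (x - 6)^4

Step 2 — compute geometric multiplicities via the rank-nullity identity g(λ) = n − rank(A − λI):
  rank(A − (6)·I) = 2, so dim ker(A − (6)·I) = n − 2 = 2

Summary:
  λ = 6: algebraic multiplicity = 4, geometric multiplicity = 2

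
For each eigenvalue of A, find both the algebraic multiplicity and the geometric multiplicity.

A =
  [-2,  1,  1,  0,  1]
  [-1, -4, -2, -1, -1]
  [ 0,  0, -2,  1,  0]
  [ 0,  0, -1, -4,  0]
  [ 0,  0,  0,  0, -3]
λ = -3: alg = 5, geom = 3

Step 1 — factor the characteristic polynomial to read off the algebraic multiplicities:
  χ_A(x) = (x + 3)^5

Step 2 — compute geometric multiplicities via the rank-nullity identity g(λ) = n − rank(A − λI):
  rank(A − (-3)·I) = 2, so dim ker(A − (-3)·I) = n − 2 = 3

Summary:
  λ = -3: algebraic multiplicity = 5, geometric multiplicity = 3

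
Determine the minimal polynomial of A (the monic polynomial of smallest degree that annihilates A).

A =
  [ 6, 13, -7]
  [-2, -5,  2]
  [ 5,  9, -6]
x^3 + 5*x^2 + 7*x + 3

The characteristic polynomial is χ_A(x) = (x + 1)^2*(x + 3), so the eigenvalues are known. The minimal polynomial is
  m_A(x) = Π_λ (x − λ)^{k_λ}
where k_λ is the size of the *largest* Jordan block for λ (equivalently, the smallest k with (A − λI)^k v = 0 for every generalised eigenvector v of λ).

  λ = -3: largest Jordan block has size 1, contributing (x + 3)
  λ = -1: largest Jordan block has size 2, contributing (x + 1)^2

So m_A(x) = (x + 1)^2*(x + 3) = x^3 + 5*x^2 + 7*x + 3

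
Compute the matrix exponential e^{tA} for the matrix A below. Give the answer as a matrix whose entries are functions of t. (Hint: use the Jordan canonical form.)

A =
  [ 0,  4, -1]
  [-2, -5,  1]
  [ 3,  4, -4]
e^{tA} =
  [-t^2*exp(-3*t) + 3*t*exp(-3*t) + exp(-3*t), 4*t*exp(-3*t), t^2*exp(-3*t) - t*exp(-3*t)]
  [t^2*exp(-3*t)/2 - 2*t*exp(-3*t), -2*t*exp(-3*t) + exp(-3*t), -t^2*exp(-3*t)/2 + t*exp(-3*t)]
  [-t^2*exp(-3*t) + 3*t*exp(-3*t), 4*t*exp(-3*t), t^2*exp(-3*t) - t*exp(-3*t) + exp(-3*t)]

Strategy: write A = P · J · P⁻¹ where J is a Jordan canonical form, so e^{tA} = P · e^{tJ} · P⁻¹, and e^{tJ} can be computed block-by-block.

A has Jordan form
J =
  [-3,  1,  0]
  [ 0, -3,  1]
  [ 0,  0, -3]
(up to reordering of blocks).

Per-block formulas:
  For a 3×3 Jordan block J_3(-3): exp(t · J_3(-3)) = e^(-3t)·(I + t·N + (t^2/2)·N^2), where N is the 3×3 nilpotent shift.

After assembling e^{tJ} and conjugating by P, we get:

e^{tA} =
  [-t^2*exp(-3*t) + 3*t*exp(-3*t) + exp(-3*t), 4*t*exp(-3*t), t^2*exp(-3*t) - t*exp(-3*t)]
  [t^2*exp(-3*t)/2 - 2*t*exp(-3*t), -2*t*exp(-3*t) + exp(-3*t), -t^2*exp(-3*t)/2 + t*exp(-3*t)]
  [-t^2*exp(-3*t) + 3*t*exp(-3*t), 4*t*exp(-3*t), t^2*exp(-3*t) - t*exp(-3*t) + exp(-3*t)]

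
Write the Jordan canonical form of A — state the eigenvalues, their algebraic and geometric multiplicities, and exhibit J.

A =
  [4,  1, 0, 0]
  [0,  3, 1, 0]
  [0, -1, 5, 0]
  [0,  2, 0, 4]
J_3(4) ⊕ J_1(4)

The characteristic polynomial is
  det(x·I − A) = x^4 - 16*x^3 + 96*x^2 - 256*x + 256 = (x - 4)^4

Eigenvalues and multiplicities (the geometric multiplicity of λ is n − rank(A − λI), which equals the number of Jordan blocks for λ):
  λ = 4: algebraic multiplicity = 4, geometric multiplicity = 2

Determining the block sizes for each eigenvalue:
  λ = 4: with am = 4 and gm = 2, the partition is not yet determined (e.g. several partitions of 4 into 2 parts exist). Let N = A − (4)·I. Computing rank(N^1) = 2, rank(N^2) = 1, rank(N^3) = 0; the number of blocks of size ≥ j is rank(N^{j−1}) − rank(N^j), giving [2, 1, 1]. So we have 1 block(s) of size 3, 1 block(s) of size 1 → block sizes [3, 1]

Assembling the blocks gives a Jordan form
J =
  [4, 1, 0, 0]
  [0, 4, 1, 0]
  [0, 0, 4, 0]
  [0, 0, 0, 4]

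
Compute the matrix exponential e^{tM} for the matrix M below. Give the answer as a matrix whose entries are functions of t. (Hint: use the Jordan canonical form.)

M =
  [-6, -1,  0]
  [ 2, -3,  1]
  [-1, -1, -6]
e^{tM} =
  [-t^2*exp(-5*t)/2 - t*exp(-5*t) + exp(-5*t), -t^2*exp(-5*t)/2 - t*exp(-5*t), -t^2*exp(-5*t)/2]
  [t^2*exp(-5*t)/2 + 2*t*exp(-5*t), t^2*exp(-5*t)/2 + 2*t*exp(-5*t) + exp(-5*t), t^2*exp(-5*t)/2 + t*exp(-5*t)]
  [-t*exp(-5*t), -t*exp(-5*t), -t*exp(-5*t) + exp(-5*t)]

Strategy: write M = P · J · P⁻¹ where J is a Jordan canonical form, so e^{tM} = P · e^{tJ} · P⁻¹, and e^{tJ} can be computed block-by-block.

M has Jordan form
J =
  [-5,  1,  0]
  [ 0, -5,  1]
  [ 0,  0, -5]
(up to reordering of blocks).

Per-block formulas:
  For a 3×3 Jordan block J_3(-5): exp(t · J_3(-5)) = e^(-5t)·(I + t·N + (t^2/2)·N^2), where N is the 3×3 nilpotent shift.

After assembling e^{tJ} and conjugating by P, we get:

e^{tM} =
  [-t^2*exp(-5*t)/2 - t*exp(-5*t) + exp(-5*t), -t^2*exp(-5*t)/2 - t*exp(-5*t), -t^2*exp(-5*t)/2]
  [t^2*exp(-5*t)/2 + 2*t*exp(-5*t), t^2*exp(-5*t)/2 + 2*t*exp(-5*t) + exp(-5*t), t^2*exp(-5*t)/2 + t*exp(-5*t)]
  [-t*exp(-5*t), -t*exp(-5*t), -t*exp(-5*t) + exp(-5*t)]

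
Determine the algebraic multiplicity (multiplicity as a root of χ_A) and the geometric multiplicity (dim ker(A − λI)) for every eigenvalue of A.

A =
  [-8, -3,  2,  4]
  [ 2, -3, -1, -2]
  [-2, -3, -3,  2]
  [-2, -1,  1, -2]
λ = -4: alg = 4, geom = 2

Step 1 — factor the characteristic polynomial to read off the algebraic multiplicities:
  χ_A(x) = (x + 4)^4

Step 2 — compute geometric multiplicities via the rank-nullity identity g(λ) = n − rank(A − λI):
  rank(A − (-4)·I) = 2, so dim ker(A − (-4)·I) = n − 2 = 2

Summary:
  λ = -4: algebraic multiplicity = 4, geometric multiplicity = 2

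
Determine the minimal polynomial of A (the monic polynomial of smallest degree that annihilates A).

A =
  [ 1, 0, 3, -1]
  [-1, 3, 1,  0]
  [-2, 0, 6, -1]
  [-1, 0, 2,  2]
x^3 - 9*x^2 + 27*x - 27

The characteristic polynomial is χ_A(x) = (x - 3)^4, so the eigenvalues are known. The minimal polynomial is
  m_A(x) = Π_λ (x − λ)^{k_λ}
where k_λ is the size of the *largest* Jordan block for λ (equivalently, the smallest k with (A − λI)^k v = 0 for every generalised eigenvector v of λ).

  λ = 3: largest Jordan block has size 3, contributing (x − 3)^3

So m_A(x) = (x - 3)^3 = x^3 - 9*x^2 + 27*x - 27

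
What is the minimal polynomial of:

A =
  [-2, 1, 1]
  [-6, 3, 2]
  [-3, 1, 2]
x^2 - 2*x + 1

The characteristic polynomial is χ_A(x) = (x - 1)^3, so the eigenvalues are known. The minimal polynomial is
  m_A(x) = Π_λ (x − λ)^{k_λ}
where k_λ is the size of the *largest* Jordan block for λ (equivalently, the smallest k with (A − λI)^k v = 0 for every generalised eigenvector v of λ).

  λ = 1: largest Jordan block has size 2, contributing (x − 1)^2

So m_A(x) = (x - 1)^2 = x^2 - 2*x + 1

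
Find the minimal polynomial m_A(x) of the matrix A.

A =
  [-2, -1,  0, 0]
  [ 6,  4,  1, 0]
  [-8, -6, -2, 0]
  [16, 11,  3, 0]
x^3

The characteristic polynomial is χ_A(x) = x^4, so the eigenvalues are known. The minimal polynomial is
  m_A(x) = Π_λ (x − λ)^{k_λ}
where k_λ is the size of the *largest* Jordan block for λ (equivalently, the smallest k with (A − λI)^k v = 0 for every generalised eigenvector v of λ).

  λ = 0: largest Jordan block has size 3, contributing (x − 0)^3

So m_A(x) = x^3 = x^3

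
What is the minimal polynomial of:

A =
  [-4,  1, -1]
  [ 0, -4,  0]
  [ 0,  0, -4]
x^2 + 8*x + 16

The characteristic polynomial is χ_A(x) = (x + 4)^3, so the eigenvalues are known. The minimal polynomial is
  m_A(x) = Π_λ (x − λ)^{k_λ}
where k_λ is the size of the *largest* Jordan block for λ (equivalently, the smallest k with (A − λI)^k v = 0 for every generalised eigenvector v of λ).

  λ = -4: largest Jordan block has size 2, contributing (x + 4)^2

So m_A(x) = (x + 4)^2 = x^2 + 8*x + 16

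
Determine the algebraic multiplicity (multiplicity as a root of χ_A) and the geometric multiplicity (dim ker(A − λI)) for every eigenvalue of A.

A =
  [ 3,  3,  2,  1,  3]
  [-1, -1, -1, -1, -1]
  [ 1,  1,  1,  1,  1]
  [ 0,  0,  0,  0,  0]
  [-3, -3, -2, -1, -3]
λ = 0: alg = 5, geom = 3

Step 1 — factor the characteristic polynomial to read off the algebraic multiplicities:
  χ_A(x) = x^5

Step 2 — compute geometric multiplicities via the rank-nullity identity g(λ) = n − rank(A − λI):
  rank(A − (0)·I) = 2, so dim ker(A − (0)·I) = n − 2 = 3

Summary:
  λ = 0: algebraic multiplicity = 5, geometric multiplicity = 3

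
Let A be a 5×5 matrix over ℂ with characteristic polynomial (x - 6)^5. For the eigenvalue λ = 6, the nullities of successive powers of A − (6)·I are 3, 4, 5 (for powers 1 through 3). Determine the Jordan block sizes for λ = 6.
Block sizes for λ = 6: [3, 1, 1]

From the dimensions of kernels of powers, the number of Jordan blocks of size at least j is d_j − d_{j−1} where d_j = dim ker(N^j) (with d_0 = 0). Computing the differences gives [3, 1, 1].
The number of blocks of size exactly k is (#blocks of size ≥ k) − (#blocks of size ≥ k + 1), so the partition is: 2 block(s) of size 1, 1 block(s) of size 3.
In nonincreasing order the block sizes are [3, 1, 1].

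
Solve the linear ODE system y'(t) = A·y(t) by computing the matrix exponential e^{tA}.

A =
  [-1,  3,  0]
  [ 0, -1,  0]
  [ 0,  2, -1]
e^{tA} =
  [exp(-t), 3*t*exp(-t), 0]
  [0, exp(-t), 0]
  [0, 2*t*exp(-t), exp(-t)]

Strategy: write A = P · J · P⁻¹ where J is a Jordan canonical form, so e^{tA} = P · e^{tJ} · P⁻¹, and e^{tJ} can be computed block-by-block.

A has Jordan form
J =
  [-1,  1,  0]
  [ 0, -1,  0]
  [ 0,  0, -1]
(up to reordering of blocks).

Per-block formulas:
  For a 2×2 Jordan block J_2(-1): exp(t · J_2(-1)) = e^(-1t)·(I + t·N), where N is the 2×2 nilpotent shift.
  For a 1×1 block at λ = -1: exp(t · [-1]) = [e^(-1t)].

After assembling e^{tJ} and conjugating by P, we get:

e^{tA} =
  [exp(-t), 3*t*exp(-t), 0]
  [0, exp(-t), 0]
  [0, 2*t*exp(-t), exp(-t)]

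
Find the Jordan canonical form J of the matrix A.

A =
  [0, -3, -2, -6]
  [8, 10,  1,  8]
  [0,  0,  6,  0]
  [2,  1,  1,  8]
J_3(6) ⊕ J_1(6)

The characteristic polynomial is
  det(x·I − A) = x^4 - 24*x^3 + 216*x^2 - 864*x + 1296 = (x - 6)^4

Eigenvalues and multiplicities (the geometric multiplicity of λ is n − rank(A − λI), which equals the number of Jordan blocks for λ):
  λ = 6: algebraic multiplicity = 4, geometric multiplicity = 2

Determining the block sizes for each eigenvalue:
  λ = 6: with am = 4 and gm = 2, the partition is not yet determined (e.g. several partitions of 4 into 2 parts exist). Let N = A − (6)·I. Computing rank(N^1) = 2, rank(N^2) = 1, rank(N^3) = 0; the number of blocks of size ≥ j is rank(N^{j−1}) − rank(N^j), giving [2, 1, 1]. So we have 1 block(s) of size 3, 1 block(s) of size 1 → block sizes [3, 1]

Assembling the blocks gives a Jordan form
J =
  [6, 1, 0, 0]
  [0, 6, 1, 0]
  [0, 0, 6, 0]
  [0, 0, 0, 6]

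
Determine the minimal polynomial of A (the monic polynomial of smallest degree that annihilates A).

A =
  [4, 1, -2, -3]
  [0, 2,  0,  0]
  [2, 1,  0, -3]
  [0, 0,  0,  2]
x^2 - 4*x + 4

The characteristic polynomial is χ_A(x) = (x - 2)^4, so the eigenvalues are known. The minimal polynomial is
  m_A(x) = Π_λ (x − λ)^{k_λ}
where k_λ is the size of the *largest* Jordan block for λ (equivalently, the smallest k with (A − λI)^k v = 0 for every generalised eigenvector v of λ).

  λ = 2: largest Jordan block has size 2, contributing (x − 2)^2

So m_A(x) = (x - 2)^2 = x^2 - 4*x + 4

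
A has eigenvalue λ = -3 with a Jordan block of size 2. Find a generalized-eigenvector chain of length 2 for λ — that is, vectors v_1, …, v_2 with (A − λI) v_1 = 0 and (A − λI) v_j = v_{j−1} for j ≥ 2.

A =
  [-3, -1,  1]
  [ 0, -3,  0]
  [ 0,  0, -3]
A Jordan chain for λ = -3 of length 2:
v_1 = (-1, 0, 0)ᵀ
v_2 = (0, 1, 0)ᵀ

Let N = A − (-3)·I. We want v_2 with N^2 v_2 = 0 but N^1 v_2 ≠ 0; then v_{j-1} := N · v_j for j = 2, …, 2.

Pick v_2 = (0, 1, 0)ᵀ.
Then v_1 = N · v_2 = (-1, 0, 0)ᵀ.

Sanity check: (A − (-3)·I) v_1 = (0, 0, 0)ᵀ = 0. ✓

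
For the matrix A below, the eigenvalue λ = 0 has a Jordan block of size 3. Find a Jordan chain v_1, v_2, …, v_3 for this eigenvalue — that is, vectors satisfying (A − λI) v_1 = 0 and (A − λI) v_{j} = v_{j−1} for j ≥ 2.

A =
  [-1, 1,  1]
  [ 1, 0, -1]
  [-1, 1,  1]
A Jordan chain for λ = 0 of length 3:
v_1 = (1, 0, 1)ᵀ
v_2 = (-1, 1, -1)ᵀ
v_3 = (1, 0, 0)ᵀ

Let N = A − (0)·I. We want v_3 with N^3 v_3 = 0 but N^2 v_3 ≠ 0; then v_{j-1} := N · v_j for j = 3, …, 2.

Pick v_3 = (1, 0, 0)ᵀ.
Then v_2 = N · v_3 = (-1, 1, -1)ᵀ.
Then v_1 = N · v_2 = (1, 0, 1)ᵀ.

Sanity check: (A − (0)·I) v_1 = (0, 0, 0)ᵀ = 0. ✓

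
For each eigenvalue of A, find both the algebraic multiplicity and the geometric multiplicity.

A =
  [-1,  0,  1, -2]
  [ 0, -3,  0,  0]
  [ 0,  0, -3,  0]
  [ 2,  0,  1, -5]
λ = -3: alg = 4, geom = 3

Step 1 — factor the characteristic polynomial to read off the algebraic multiplicities:
  χ_A(x) = (x + 3)^4

Step 2 — compute geometric multiplicities via the rank-nullity identity g(λ) = n − rank(A − λI):
  rank(A − (-3)·I) = 1, so dim ker(A − (-3)·I) = n − 1 = 3

Summary:
  λ = -3: algebraic multiplicity = 4, geometric multiplicity = 3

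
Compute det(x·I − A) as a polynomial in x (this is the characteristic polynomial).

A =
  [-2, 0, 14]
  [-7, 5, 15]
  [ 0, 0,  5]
x^3 - 8*x^2 + 5*x + 50

Expanding det(x·I − A) (e.g. by cofactor expansion or by noting that A is similar to its Jordan form J, which has the same characteristic polynomial as A) gives
  χ_A(x) = x^3 - 8*x^2 + 5*x + 50
which factors as (x - 5)^2*(x + 2). The eigenvalues (with algebraic multiplicities) are λ = -2 with multiplicity 1, λ = 5 with multiplicity 2.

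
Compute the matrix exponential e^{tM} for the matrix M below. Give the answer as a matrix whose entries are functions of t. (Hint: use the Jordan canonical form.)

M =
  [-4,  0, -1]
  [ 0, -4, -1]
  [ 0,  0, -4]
e^{tM} =
  [exp(-4*t), 0, -t*exp(-4*t)]
  [0, exp(-4*t), -t*exp(-4*t)]
  [0, 0, exp(-4*t)]

Strategy: write M = P · J · P⁻¹ where J is a Jordan canonical form, so e^{tM} = P · e^{tJ} · P⁻¹, and e^{tJ} can be computed block-by-block.

M has Jordan form
J =
  [-4,  1,  0]
  [ 0, -4,  0]
  [ 0,  0, -4]
(up to reordering of blocks).

Per-block formulas:
  For a 2×2 Jordan block J_2(-4): exp(t · J_2(-4)) = e^(-4t)·(I + t·N), where N is the 2×2 nilpotent shift.
  For a 1×1 block at λ = -4: exp(t · [-4]) = [e^(-4t)].

After assembling e^{tJ} and conjugating by P, we get:

e^{tM} =
  [exp(-4*t), 0, -t*exp(-4*t)]
  [0, exp(-4*t), -t*exp(-4*t)]
  [0, 0, exp(-4*t)]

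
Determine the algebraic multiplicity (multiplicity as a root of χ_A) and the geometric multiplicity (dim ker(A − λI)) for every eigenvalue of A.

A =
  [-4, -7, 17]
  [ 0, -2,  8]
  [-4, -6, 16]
λ = 2: alg = 2, geom = 1; λ = 6: alg = 1, geom = 1

Step 1 — factor the characteristic polynomial to read off the algebraic multiplicities:
  χ_A(x) = (x - 6)*(x - 2)^2

Step 2 — compute geometric multiplicities via the rank-nullity identity g(λ) = n − rank(A − λI):
  rank(A − (2)·I) = 2, so dim ker(A − (2)·I) = n − 2 = 1
  rank(A − (6)·I) = 2, so dim ker(A − (6)·I) = n − 2 = 1

Summary:
  λ = 2: algebraic multiplicity = 2, geometric multiplicity = 1
  λ = 6: algebraic multiplicity = 1, geometric multiplicity = 1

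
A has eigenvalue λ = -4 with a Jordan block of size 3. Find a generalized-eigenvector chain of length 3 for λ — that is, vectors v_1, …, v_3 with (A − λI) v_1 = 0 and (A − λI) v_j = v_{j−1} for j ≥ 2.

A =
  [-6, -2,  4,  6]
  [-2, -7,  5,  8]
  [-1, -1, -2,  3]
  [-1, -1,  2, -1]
A Jordan chain for λ = -4 of length 3:
v_1 = (-2, -3, -1, -1)ᵀ
v_2 = (-2, -2, -1, -1)ᵀ
v_3 = (1, 0, 0, 0)ᵀ

Let N = A − (-4)·I. We want v_3 with N^3 v_3 = 0 but N^2 v_3 ≠ 0; then v_{j-1} := N · v_j for j = 3, …, 2.

Pick v_3 = (1, 0, 0, 0)ᵀ.
Then v_2 = N · v_3 = (-2, -2, -1, -1)ᵀ.
Then v_1 = N · v_2 = (-2, -3, -1, -1)ᵀ.

Sanity check: (A − (-4)·I) v_1 = (0, 0, 0, 0)ᵀ = 0. ✓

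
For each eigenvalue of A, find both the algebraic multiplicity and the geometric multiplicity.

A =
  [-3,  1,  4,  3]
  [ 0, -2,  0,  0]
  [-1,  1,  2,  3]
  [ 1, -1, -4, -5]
λ = -2: alg = 4, geom = 3

Step 1 — factor the characteristic polynomial to read off the algebraic multiplicities:
  χ_A(x) = (x + 2)^4

Step 2 — compute geometric multiplicities via the rank-nullity identity g(λ) = n − rank(A − λI):
  rank(A − (-2)·I) = 1, so dim ker(A − (-2)·I) = n − 1 = 3

Summary:
  λ = -2: algebraic multiplicity = 4, geometric multiplicity = 3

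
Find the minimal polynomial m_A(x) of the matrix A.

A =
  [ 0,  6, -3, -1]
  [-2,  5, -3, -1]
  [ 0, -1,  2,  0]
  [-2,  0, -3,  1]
x^3 - 6*x^2 + 12*x - 8

The characteristic polynomial is χ_A(x) = (x - 2)^4, so the eigenvalues are known. The minimal polynomial is
  m_A(x) = Π_λ (x − λ)^{k_λ}
where k_λ is the size of the *largest* Jordan block for λ (equivalently, the smallest k with (A − λI)^k v = 0 for every generalised eigenvector v of λ).

  λ = 2: largest Jordan block has size 3, contributing (x − 2)^3

So m_A(x) = (x - 2)^3 = x^3 - 6*x^2 + 12*x - 8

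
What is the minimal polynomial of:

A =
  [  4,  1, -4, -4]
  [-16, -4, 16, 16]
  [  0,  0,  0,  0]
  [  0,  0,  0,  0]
x^2

The characteristic polynomial is χ_A(x) = x^4, so the eigenvalues are known. The minimal polynomial is
  m_A(x) = Π_λ (x − λ)^{k_λ}
where k_λ is the size of the *largest* Jordan block for λ (equivalently, the smallest k with (A − λI)^k v = 0 for every generalised eigenvector v of λ).

  λ = 0: largest Jordan block has size 2, contributing (x − 0)^2

So m_A(x) = x^2 = x^2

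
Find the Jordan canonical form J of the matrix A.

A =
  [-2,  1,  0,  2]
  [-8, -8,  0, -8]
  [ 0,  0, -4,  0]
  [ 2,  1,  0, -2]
J_2(-4) ⊕ J_1(-4) ⊕ J_1(-4)

The characteristic polynomial is
  det(x·I − A) = x^4 + 16*x^3 + 96*x^2 + 256*x + 256 = (x + 4)^4

Eigenvalues and multiplicities (the geometric multiplicity of λ is n − rank(A − λI), which equals the number of Jordan blocks for λ):
  λ = -4: algebraic multiplicity = 4, geometric multiplicity = 3

Determining the block sizes for each eigenvalue:
  λ = -4: 3 blocks summing to 4 forces exactly one block of size 2 and the rest size 1 → block sizes [2, 1, 1]

Assembling the blocks gives a Jordan form
J =
  [-4,  1,  0,  0]
  [ 0, -4,  0,  0]
  [ 0,  0, -4,  0]
  [ 0,  0,  0, -4]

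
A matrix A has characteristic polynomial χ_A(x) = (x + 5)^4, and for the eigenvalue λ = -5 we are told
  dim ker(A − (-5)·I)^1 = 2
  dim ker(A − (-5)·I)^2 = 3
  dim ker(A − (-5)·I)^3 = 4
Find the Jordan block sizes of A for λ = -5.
Block sizes for λ = -5: [3, 1]

From the dimensions of kernels of powers, the number of Jordan blocks of size at least j is d_j − d_{j−1} where d_j = dim ker(N^j) (with d_0 = 0). Computing the differences gives [2, 1, 1].
The number of blocks of size exactly k is (#blocks of size ≥ k) − (#blocks of size ≥ k + 1), so the partition is: 1 block(s) of size 1, 1 block(s) of size 3.
In nonincreasing order the block sizes are [3, 1].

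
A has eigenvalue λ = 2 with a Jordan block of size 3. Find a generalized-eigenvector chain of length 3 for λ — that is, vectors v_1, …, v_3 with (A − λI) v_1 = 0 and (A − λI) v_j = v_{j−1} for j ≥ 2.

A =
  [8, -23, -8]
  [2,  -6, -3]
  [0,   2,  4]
A Jordan chain for λ = 2 of length 3:
v_1 = (-10, -4, 4)ᵀ
v_2 = (6, 2, 0)ᵀ
v_3 = (1, 0, 0)ᵀ

Let N = A − (2)·I. We want v_3 with N^3 v_3 = 0 but N^2 v_3 ≠ 0; then v_{j-1} := N · v_j for j = 3, …, 2.

Pick v_3 = (1, 0, 0)ᵀ.
Then v_2 = N · v_3 = (6, 2, 0)ᵀ.
Then v_1 = N · v_2 = (-10, -4, 4)ᵀ.

Sanity check: (A − (2)·I) v_1 = (0, 0, 0)ᵀ = 0. ✓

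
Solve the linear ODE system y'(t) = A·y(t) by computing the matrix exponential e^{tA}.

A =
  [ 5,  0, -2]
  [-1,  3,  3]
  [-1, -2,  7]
e^{tA} =
  [t^2*exp(5*t) + exp(5*t), 2*t^2*exp(5*t), -2*t^2*exp(5*t) - 2*t*exp(5*t)]
  [-t^2*exp(5*t)/2 - t*exp(5*t), -t^2*exp(5*t) - 2*t*exp(5*t) + exp(5*t), t^2*exp(5*t) + 3*t*exp(5*t)]
  [-t*exp(5*t), -2*t*exp(5*t), 2*t*exp(5*t) + exp(5*t)]

Strategy: write A = P · J · P⁻¹ where J is a Jordan canonical form, so e^{tA} = P · e^{tJ} · P⁻¹, and e^{tJ} can be computed block-by-block.

A has Jordan form
J =
  [5, 1, 0]
  [0, 5, 1]
  [0, 0, 5]
(up to reordering of blocks).

Per-block formulas:
  For a 3×3 Jordan block J_3(5): exp(t · J_3(5)) = e^(5t)·(I + t·N + (t^2/2)·N^2), where N is the 3×3 nilpotent shift.

After assembling e^{tJ} and conjugating by P, we get:

e^{tA} =
  [t^2*exp(5*t) + exp(5*t), 2*t^2*exp(5*t), -2*t^2*exp(5*t) - 2*t*exp(5*t)]
  [-t^2*exp(5*t)/2 - t*exp(5*t), -t^2*exp(5*t) - 2*t*exp(5*t) + exp(5*t), t^2*exp(5*t) + 3*t*exp(5*t)]
  [-t*exp(5*t), -2*t*exp(5*t), 2*t*exp(5*t) + exp(5*t)]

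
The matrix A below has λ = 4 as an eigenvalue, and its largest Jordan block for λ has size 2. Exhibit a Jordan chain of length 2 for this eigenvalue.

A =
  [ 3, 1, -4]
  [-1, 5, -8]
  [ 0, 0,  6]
A Jordan chain for λ = 4 of length 2:
v_1 = (-1, -1, 0)ᵀ
v_2 = (1, 0, 0)ᵀ

Let N = A − (4)·I. We want v_2 with N^2 v_2 = 0 but N^1 v_2 ≠ 0; then v_{j-1} := N · v_j for j = 2, …, 2.

Pick v_2 = (1, 0, 0)ᵀ.
Then v_1 = N · v_2 = (-1, -1, 0)ᵀ.

Sanity check: (A − (4)·I) v_1 = (0, 0, 0)ᵀ = 0. ✓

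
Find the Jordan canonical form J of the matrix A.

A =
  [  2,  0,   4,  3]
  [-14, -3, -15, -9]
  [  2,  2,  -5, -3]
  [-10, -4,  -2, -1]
J_1(-4) ⊕ J_3(-1)

The characteristic polynomial is
  det(x·I − A) = x^4 + 7*x^3 + 15*x^2 + 13*x + 4 = (x + 1)^3*(x + 4)

Eigenvalues and multiplicities (the geometric multiplicity of λ is n − rank(A − λI), which equals the number of Jordan blocks for λ):
  λ = -4: algebraic multiplicity = 1, geometric multiplicity = 1
  λ = -1: algebraic multiplicity = 3, geometric multiplicity = 1

Determining the block sizes for each eigenvalue:
  λ = -4: one block (gm = 1), so the single block has size am = 1 → block sizes [1]
  λ = -1: one block (gm = 1), so the single block has size am = 3 → block sizes [3]

Assembling the blocks gives a Jordan form
J =
  [-4,  0,  0,  0]
  [ 0, -1,  1,  0]
  [ 0,  0, -1,  1]
  [ 0,  0,  0, -1]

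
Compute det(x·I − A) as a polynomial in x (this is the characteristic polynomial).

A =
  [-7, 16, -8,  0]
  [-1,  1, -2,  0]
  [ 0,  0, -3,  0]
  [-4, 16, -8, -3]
x^4 + 12*x^3 + 54*x^2 + 108*x + 81

Expanding det(x·I − A) (e.g. by cofactor expansion or by noting that A is similar to its Jordan form J, which has the same characteristic polynomial as A) gives
  χ_A(x) = x^4 + 12*x^3 + 54*x^2 + 108*x + 81
which factors as (x + 3)^4. The eigenvalues (with algebraic multiplicities) are λ = -3 with multiplicity 4.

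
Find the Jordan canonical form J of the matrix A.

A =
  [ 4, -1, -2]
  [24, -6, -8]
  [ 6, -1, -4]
J_2(-2) ⊕ J_1(-2)

The characteristic polynomial is
  det(x·I − A) = x^3 + 6*x^2 + 12*x + 8 = (x + 2)^3

Eigenvalues and multiplicities (the geometric multiplicity of λ is n − rank(A − λI), which equals the number of Jordan blocks for λ):
  λ = -2: algebraic multiplicity = 3, geometric multiplicity = 2

Determining the block sizes for each eigenvalue:
  λ = -2: 2 blocks summing to 3 forces exactly one block of size 2 and the rest size 1 → block sizes [2, 1]

Assembling the blocks gives a Jordan form
J =
  [-2,  1,  0]
  [ 0, -2,  0]
  [ 0,  0, -2]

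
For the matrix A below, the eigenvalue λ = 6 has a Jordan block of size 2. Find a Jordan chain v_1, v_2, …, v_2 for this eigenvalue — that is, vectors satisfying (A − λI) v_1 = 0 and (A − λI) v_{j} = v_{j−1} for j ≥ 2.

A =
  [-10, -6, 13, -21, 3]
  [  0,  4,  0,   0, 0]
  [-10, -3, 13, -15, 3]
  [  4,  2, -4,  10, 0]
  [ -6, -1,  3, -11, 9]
A Jordan chain for λ = 6 of length 2:
v_1 = (-3, 0, -3, 0, -3)ᵀ
v_2 = (1, 0, 1, 0, 0)ᵀ

Let N = A − (6)·I. We want v_2 with N^2 v_2 = 0 but N^1 v_2 ≠ 0; then v_{j-1} := N · v_j for j = 2, …, 2.

Pick v_2 = (1, 0, 1, 0, 0)ᵀ.
Then v_1 = N · v_2 = (-3, 0, -3, 0, -3)ᵀ.

Sanity check: (A − (6)·I) v_1 = (0, 0, 0, 0, 0)ᵀ = 0. ✓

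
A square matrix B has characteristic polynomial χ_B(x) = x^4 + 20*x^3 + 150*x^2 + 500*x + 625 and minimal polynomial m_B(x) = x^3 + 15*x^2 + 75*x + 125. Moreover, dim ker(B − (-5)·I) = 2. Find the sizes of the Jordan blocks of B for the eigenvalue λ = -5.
Block sizes for λ = -5: [3, 1]

Step 1 — from the characteristic polynomial, algebraic multiplicity of λ = -5 is 4. From dim ker(B − (-5)·I) = 2, there are exactly 2 Jordan blocks for λ = -5.
Step 2 — from the minimal polynomial, the factor (x + 5)^3 tells us the largest block for λ = -5 has size 3.
Step 3 — with total size 4, 2 blocks, and largest block 3, the block sizes (in nonincreasing order) are [3, 1].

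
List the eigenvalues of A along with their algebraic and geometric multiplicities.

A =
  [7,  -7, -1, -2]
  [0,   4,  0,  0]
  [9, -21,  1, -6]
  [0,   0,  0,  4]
λ = 4: alg = 4, geom = 3

Step 1 — factor the characteristic polynomial to read off the algebraic multiplicities:
  χ_A(x) = (x - 4)^4

Step 2 — compute geometric multiplicities via the rank-nullity identity g(λ) = n − rank(A − λI):
  rank(A − (4)·I) = 1, so dim ker(A − (4)·I) = n − 1 = 3

Summary:
  λ = 4: algebraic multiplicity = 4, geometric multiplicity = 3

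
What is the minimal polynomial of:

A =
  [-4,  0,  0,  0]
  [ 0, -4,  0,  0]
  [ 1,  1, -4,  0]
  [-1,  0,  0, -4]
x^2 + 8*x + 16

The characteristic polynomial is χ_A(x) = (x + 4)^4, so the eigenvalues are known. The minimal polynomial is
  m_A(x) = Π_λ (x − λ)^{k_λ}
where k_λ is the size of the *largest* Jordan block for λ (equivalently, the smallest k with (A − λI)^k v = 0 for every generalised eigenvector v of λ).

  λ = -4: largest Jordan block has size 2, contributing (x + 4)^2

So m_A(x) = (x + 4)^2 = x^2 + 8*x + 16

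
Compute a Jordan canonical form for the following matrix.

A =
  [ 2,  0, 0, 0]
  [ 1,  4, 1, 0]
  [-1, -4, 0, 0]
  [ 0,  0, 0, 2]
J_3(2) ⊕ J_1(2)

The characteristic polynomial is
  det(x·I − A) = x^4 - 8*x^3 + 24*x^2 - 32*x + 16 = (x - 2)^4

Eigenvalues and multiplicities (the geometric multiplicity of λ is n − rank(A − λI), which equals the number of Jordan blocks for λ):
  λ = 2: algebraic multiplicity = 4, geometric multiplicity = 2

Determining the block sizes for each eigenvalue:
  λ = 2: with am = 4 and gm = 2, the partition is not yet determined (e.g. several partitions of 4 into 2 parts exist). Let N = A − (2)·I. Computing rank(N^1) = 2, rank(N^2) = 1, rank(N^3) = 0; the number of blocks of size ≥ j is rank(N^{j−1}) − rank(N^j), giving [2, 1, 1]. So we have 1 block(s) of size 3, 1 block(s) of size 1 → block sizes [3, 1]

Assembling the blocks gives a Jordan form
J =
  [2, 1, 0, 0]
  [0, 2, 1, 0]
  [0, 0, 2, 0]
  [0, 0, 0, 2]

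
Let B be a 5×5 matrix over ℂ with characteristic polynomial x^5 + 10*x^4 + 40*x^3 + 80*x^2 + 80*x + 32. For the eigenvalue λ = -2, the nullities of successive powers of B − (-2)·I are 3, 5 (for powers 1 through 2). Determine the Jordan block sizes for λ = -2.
Block sizes for λ = -2: [2, 2, 1]

From the dimensions of kernels of powers, the number of Jordan blocks of size at least j is d_j − d_{j−1} where d_j = dim ker(N^j) (with d_0 = 0). Computing the differences gives [3, 2].
The number of blocks of size exactly k is (#blocks of size ≥ k) − (#blocks of size ≥ k + 1), so the partition is: 1 block(s) of size 1, 2 block(s) of size 2.
In nonincreasing order the block sizes are [2, 2, 1].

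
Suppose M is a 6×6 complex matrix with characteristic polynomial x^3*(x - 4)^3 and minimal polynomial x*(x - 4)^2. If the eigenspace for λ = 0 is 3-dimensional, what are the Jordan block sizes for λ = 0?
Block sizes for λ = 0: [1, 1, 1]

Step 1 — from the characteristic polynomial, algebraic multiplicity of λ = 0 is 3. From dim ker(M − (0)·I) = 3, there are exactly 3 Jordan blocks for λ = 0.
Step 2 — from the minimal polynomial, the factor (x − 0) tells us the largest block for λ = 0 has size 1.
Step 3 — with total size 3, 3 blocks, and largest block 1, the block sizes (in nonincreasing order) are [1, 1, 1].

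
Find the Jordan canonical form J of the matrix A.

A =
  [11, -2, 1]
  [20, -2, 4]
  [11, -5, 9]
J_3(6)

The characteristic polynomial is
  det(x·I − A) = x^3 - 18*x^2 + 108*x - 216 = (x - 6)^3

Eigenvalues and multiplicities (the geometric multiplicity of λ is n − rank(A − λI), which equals the number of Jordan blocks for λ):
  λ = 6: algebraic multiplicity = 3, geometric multiplicity = 1

Determining the block sizes for each eigenvalue:
  λ = 6: one block (gm = 1), so the single block has size am = 3 → block sizes [3]

Assembling the blocks gives a Jordan form
J =
  [6, 1, 0]
  [0, 6, 1]
  [0, 0, 6]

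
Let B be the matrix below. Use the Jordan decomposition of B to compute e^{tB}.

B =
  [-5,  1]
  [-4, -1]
e^{tB} =
  [-2*t*exp(-3*t) + exp(-3*t), t*exp(-3*t)]
  [-4*t*exp(-3*t), 2*t*exp(-3*t) + exp(-3*t)]

Strategy: write B = P · J · P⁻¹ where J is a Jordan canonical form, so e^{tB} = P · e^{tJ} · P⁻¹, and e^{tJ} can be computed block-by-block.

B has Jordan form
J =
  [-3,  1]
  [ 0, -3]
(up to reordering of blocks).

Per-block formulas:
  For a 2×2 Jordan block J_2(-3): exp(t · J_2(-3)) = e^(-3t)·(I + t·N), where N is the 2×2 nilpotent shift.

After assembling e^{tJ} and conjugating by P, we get:

e^{tB} =
  [-2*t*exp(-3*t) + exp(-3*t), t*exp(-3*t)]
  [-4*t*exp(-3*t), 2*t*exp(-3*t) + exp(-3*t)]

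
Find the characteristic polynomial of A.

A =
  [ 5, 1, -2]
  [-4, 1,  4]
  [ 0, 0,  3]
x^3 - 9*x^2 + 27*x - 27

Expanding det(x·I − A) (e.g. by cofactor expansion or by noting that A is similar to its Jordan form J, which has the same characteristic polynomial as A) gives
  χ_A(x) = x^3 - 9*x^2 + 27*x - 27
which factors as (x - 3)^3. The eigenvalues (with algebraic multiplicities) are λ = 3 with multiplicity 3.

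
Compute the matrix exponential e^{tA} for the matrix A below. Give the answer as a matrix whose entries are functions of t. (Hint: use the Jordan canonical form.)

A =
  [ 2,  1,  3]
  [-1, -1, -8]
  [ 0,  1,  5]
e^{tA} =
  [-t^2*exp(2*t)/2 + exp(2*t), t*exp(2*t), t^2*exp(2*t)/2 + 3*t*exp(2*t)]
  [3*t^2*exp(2*t)/2 - t*exp(2*t), -3*t*exp(2*t) + exp(2*t), -3*t^2*exp(2*t)/2 - 8*t*exp(2*t)]
  [-t^2*exp(2*t)/2, t*exp(2*t), t^2*exp(2*t)/2 + 3*t*exp(2*t) + exp(2*t)]

Strategy: write A = P · J · P⁻¹ where J is a Jordan canonical form, so e^{tA} = P · e^{tJ} · P⁻¹, and e^{tJ} can be computed block-by-block.

A has Jordan form
J =
  [2, 1, 0]
  [0, 2, 1]
  [0, 0, 2]
(up to reordering of blocks).

Per-block formulas:
  For a 3×3 Jordan block J_3(2): exp(t · J_3(2)) = e^(2t)·(I + t·N + (t^2/2)·N^2), where N is the 3×3 nilpotent shift.

After assembling e^{tJ} and conjugating by P, we get:

e^{tA} =
  [-t^2*exp(2*t)/2 + exp(2*t), t*exp(2*t), t^2*exp(2*t)/2 + 3*t*exp(2*t)]
  [3*t^2*exp(2*t)/2 - t*exp(2*t), -3*t*exp(2*t) + exp(2*t), -3*t^2*exp(2*t)/2 - 8*t*exp(2*t)]
  [-t^2*exp(2*t)/2, t*exp(2*t), t^2*exp(2*t)/2 + 3*t*exp(2*t) + exp(2*t)]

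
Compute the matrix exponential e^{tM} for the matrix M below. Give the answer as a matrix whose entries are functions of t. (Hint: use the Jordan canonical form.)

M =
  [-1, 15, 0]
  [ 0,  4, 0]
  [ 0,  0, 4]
e^{tM} =
  [exp(-t), 3*exp(4*t) - 3*exp(-t), 0]
  [0, exp(4*t), 0]
  [0, 0, exp(4*t)]

Strategy: write M = P · J · P⁻¹ where J is a Jordan canonical form, so e^{tM} = P · e^{tJ} · P⁻¹, and e^{tJ} can be computed block-by-block.

M has Jordan form
J =
  [-1, 0, 0]
  [ 0, 4, 0]
  [ 0, 0, 4]
(up to reordering of blocks).

Per-block formulas:
  For a 1×1 block at λ = -1: exp(t · [-1]) = [e^(-1t)].
  For a 1×1 block at λ = 4: exp(t · [4]) = [e^(4t)].

After assembling e^{tJ} and conjugating by P, we get:

e^{tM} =
  [exp(-t), 3*exp(4*t) - 3*exp(-t), 0]
  [0, exp(4*t), 0]
  [0, 0, exp(4*t)]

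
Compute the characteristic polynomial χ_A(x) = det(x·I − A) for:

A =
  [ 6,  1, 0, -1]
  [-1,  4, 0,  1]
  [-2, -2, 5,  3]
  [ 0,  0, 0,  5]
x^4 - 20*x^3 + 150*x^2 - 500*x + 625

Expanding det(x·I − A) (e.g. by cofactor expansion or by noting that A is similar to its Jordan form J, which has the same characteristic polynomial as A) gives
  χ_A(x) = x^4 - 20*x^3 + 150*x^2 - 500*x + 625
which factors as (x - 5)^4. The eigenvalues (with algebraic multiplicities) are λ = 5 with multiplicity 4.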